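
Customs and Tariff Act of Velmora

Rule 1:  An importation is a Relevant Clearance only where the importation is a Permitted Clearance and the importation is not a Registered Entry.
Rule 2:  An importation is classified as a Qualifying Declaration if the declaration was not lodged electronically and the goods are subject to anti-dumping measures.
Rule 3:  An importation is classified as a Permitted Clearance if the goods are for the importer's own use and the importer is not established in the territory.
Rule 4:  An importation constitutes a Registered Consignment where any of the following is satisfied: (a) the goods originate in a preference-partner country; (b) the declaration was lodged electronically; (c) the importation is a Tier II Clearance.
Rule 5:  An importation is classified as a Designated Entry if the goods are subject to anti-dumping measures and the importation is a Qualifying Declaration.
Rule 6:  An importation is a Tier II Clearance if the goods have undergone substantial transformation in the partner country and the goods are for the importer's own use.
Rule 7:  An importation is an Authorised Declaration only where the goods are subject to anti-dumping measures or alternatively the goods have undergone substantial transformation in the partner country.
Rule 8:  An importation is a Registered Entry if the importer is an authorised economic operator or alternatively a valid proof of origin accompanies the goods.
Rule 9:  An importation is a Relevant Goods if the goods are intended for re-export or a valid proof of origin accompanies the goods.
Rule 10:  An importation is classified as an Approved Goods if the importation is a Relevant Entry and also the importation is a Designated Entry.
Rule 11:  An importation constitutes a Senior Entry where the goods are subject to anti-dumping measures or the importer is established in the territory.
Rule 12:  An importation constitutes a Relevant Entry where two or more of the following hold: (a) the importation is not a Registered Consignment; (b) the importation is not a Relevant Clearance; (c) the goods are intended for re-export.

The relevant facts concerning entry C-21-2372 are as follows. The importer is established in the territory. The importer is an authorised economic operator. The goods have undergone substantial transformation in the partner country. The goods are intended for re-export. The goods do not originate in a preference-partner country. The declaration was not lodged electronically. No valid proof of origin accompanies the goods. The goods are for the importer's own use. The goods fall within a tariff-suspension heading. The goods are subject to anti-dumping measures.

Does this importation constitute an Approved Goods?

rule 6 — Tier II Clearance: [the goods have undergone substantial transformation in the partner country? yes] AND [the goods are for the importer's own use? yes] → satisfied.
rule 4 — Registered Consignment: [the goods originate in a preference-partner country? no] OR [the declaration was lodged electronically? no] OR [Tier II Clearance (rule 6)? yes] → satisfied.
rule 3 — Permitted Clearance: [the goods are for the importer's own use? yes] AND [the importer is not established in the territory? no] → not satisfied.
rule 8 — Registered Entry: [the importer is an authorised economic operator? yes] OR [a valid proof of origin accompanies the goods? no] → satisfied.
rule 1 — Relevant Clearance: [Permitted Clearance (rule 3)? no] AND [not a Registered Entry (rule 8)? no] → not satisfied.
rule 12 — Relevant Entry: not a Registered Consignment (rule 4)? no; not a Relevant Clearance (rule 1)? yes; the goods are intended for re-export? yes — 2 of 3 hold (need ≥2) → satisfied.
rule 2 — Qualifying Declaration: [the declaration was not lodged electronically? yes] AND [the goods are subject to anti-dumping measures? yes] → satisfied.
rule 5 — Designated Entry: [the goods are subject to anti-dumping measures? yes] AND [Qualifying Declaration (rule 2)? yes] → satisfied.
rule 10 — Approved Goods: [Relevant Entry (rule 12)? yes] AND [Designated Entry (rule 5)? yes] → satisfied.

Yes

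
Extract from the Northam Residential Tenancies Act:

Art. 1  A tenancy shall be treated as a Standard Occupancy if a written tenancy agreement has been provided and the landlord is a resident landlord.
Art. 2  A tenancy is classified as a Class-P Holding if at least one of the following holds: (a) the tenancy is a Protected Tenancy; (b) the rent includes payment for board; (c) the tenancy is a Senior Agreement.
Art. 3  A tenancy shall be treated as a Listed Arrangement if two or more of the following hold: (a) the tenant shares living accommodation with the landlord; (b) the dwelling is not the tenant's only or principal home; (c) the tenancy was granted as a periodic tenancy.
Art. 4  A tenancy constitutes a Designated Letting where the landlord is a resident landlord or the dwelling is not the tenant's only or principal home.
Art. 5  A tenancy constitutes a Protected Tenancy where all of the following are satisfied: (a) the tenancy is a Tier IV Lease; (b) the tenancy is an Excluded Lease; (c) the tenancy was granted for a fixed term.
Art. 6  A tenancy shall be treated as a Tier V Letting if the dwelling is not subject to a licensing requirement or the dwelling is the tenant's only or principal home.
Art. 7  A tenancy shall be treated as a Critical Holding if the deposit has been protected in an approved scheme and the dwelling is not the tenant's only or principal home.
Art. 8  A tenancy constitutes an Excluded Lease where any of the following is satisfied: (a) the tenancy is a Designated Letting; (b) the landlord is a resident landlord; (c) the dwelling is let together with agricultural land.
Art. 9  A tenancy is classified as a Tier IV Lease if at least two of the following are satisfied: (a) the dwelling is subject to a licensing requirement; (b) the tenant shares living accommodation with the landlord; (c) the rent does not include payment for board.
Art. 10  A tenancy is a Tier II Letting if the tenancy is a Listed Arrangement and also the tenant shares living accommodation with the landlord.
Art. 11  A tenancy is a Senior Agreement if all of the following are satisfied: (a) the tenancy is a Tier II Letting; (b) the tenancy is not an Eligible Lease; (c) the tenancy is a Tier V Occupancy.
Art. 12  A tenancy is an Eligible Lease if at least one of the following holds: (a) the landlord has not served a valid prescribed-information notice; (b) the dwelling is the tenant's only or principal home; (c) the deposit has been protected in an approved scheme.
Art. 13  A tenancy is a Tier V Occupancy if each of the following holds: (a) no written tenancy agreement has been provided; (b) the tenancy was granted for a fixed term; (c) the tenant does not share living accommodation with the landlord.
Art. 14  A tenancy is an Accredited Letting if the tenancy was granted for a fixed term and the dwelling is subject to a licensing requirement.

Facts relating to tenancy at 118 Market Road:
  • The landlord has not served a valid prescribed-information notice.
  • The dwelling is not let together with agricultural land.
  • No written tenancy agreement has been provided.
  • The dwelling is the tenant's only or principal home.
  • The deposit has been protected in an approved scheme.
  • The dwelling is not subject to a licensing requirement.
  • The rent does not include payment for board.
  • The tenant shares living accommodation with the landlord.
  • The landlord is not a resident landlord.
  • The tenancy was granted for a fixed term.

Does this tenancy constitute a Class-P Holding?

No

article 9 — Tier IV Lease: the dwelling is subject to a licensing requirement? no; the tenant shares living accommodation with the landlord? yes; the rent does not include payment for board? yes — 2 of 3 hold (need ≥2) → satisfied.
article 4 — Designated Letting: [the landlord is a resident landlord? no] OR [the dwelling is not the tenant's only or principal home? no] → not satisfied.
article 8 — Excluded Lease: [Designated Letting (article 4)? no] OR [the landlord is a resident landlord? no] OR [the dwelling is let together with agricultural land? no] → not satisfied.
article 5 — Protected Tenancy: [Tier IV Lease (article 9)? yes] AND [Excluded Lease (article 8)? no] AND [the tenancy was granted for a fixed term? yes] → not satisfied.
article 3 — Listed Arrangement: the tenant shares living accommodation with the landlord? yes; the dwelling is not the tenant's only or principal home? no; the tenancy was granted as a periodic tenancy? no — 1 of 3 hold (need ≥2) → not satisfied.
article 10 — Tier II Letting: [Listed Arrangement (article 3)? no] AND [the tenant shares living accommodation with the landlord? yes] → not satisfied.
article 12 — Eligible Lease: [the landlord has not served a valid prescribed-information notice? yes] OR [the dwelling is the tenant's only or principal home? yes] OR [the deposit has been protected in an approved scheme? yes] → satisfied.
article 13 — Tier V Occupancy: [no written tenancy agreement has been provided? yes] AND [the tenancy was granted for a fixed term? yes] AND [the tenant does not share living accommodation with the landlord? no] → not satisfied.
article 11 — Senior Agreement: [Tier II Letting (article 10)? no] AND [not an Eligible Lease (article 12)? no] AND [Tier V Occupancy (article 13)? no] → not satisfied.
article 2 — Class-P Holding: [Protected Tenancy (article 5)? no] OR [the rent includes payment for board? no] OR [Senior Agreement (article 11)? no] → not satisfied.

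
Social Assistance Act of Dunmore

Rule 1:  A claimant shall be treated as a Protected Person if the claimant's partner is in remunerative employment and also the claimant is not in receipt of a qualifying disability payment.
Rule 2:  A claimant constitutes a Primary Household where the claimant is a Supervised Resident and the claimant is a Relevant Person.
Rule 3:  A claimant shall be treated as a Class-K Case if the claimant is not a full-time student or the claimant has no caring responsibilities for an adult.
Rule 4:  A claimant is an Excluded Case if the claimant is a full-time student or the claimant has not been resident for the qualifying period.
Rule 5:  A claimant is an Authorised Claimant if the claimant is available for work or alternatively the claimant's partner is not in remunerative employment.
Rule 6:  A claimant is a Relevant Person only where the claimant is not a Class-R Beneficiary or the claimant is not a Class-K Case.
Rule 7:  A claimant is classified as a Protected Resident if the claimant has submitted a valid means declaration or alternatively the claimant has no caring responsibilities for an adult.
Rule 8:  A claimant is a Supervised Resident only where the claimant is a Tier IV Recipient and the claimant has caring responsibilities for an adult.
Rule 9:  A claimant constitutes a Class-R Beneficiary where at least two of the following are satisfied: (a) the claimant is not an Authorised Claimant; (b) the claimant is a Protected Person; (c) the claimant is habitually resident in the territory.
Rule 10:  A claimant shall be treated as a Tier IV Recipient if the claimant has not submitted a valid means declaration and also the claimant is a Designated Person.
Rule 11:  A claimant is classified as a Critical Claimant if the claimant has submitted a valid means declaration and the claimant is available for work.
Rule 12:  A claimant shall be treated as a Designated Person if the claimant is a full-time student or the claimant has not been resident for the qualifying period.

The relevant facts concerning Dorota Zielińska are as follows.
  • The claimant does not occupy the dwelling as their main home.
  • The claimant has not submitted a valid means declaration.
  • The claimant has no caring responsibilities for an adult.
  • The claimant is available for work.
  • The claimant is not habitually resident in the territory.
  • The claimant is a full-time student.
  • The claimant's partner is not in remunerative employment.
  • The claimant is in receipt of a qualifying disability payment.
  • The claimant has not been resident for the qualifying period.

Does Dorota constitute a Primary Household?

No

Under rule 12: the claimant is a full-time student? yes; or the claimant has not been resident for the qualifying period? yes. So the claimant is a Designated Person.
Under rule 10: the claimant has not submitted a valid means declaration? yes; and Designated Person (rule 12)? yes. So the claimant is a Tier IV Recipient.
Under rule 8: Tier IV Recipient (rule 10)? yes; and the claimant has caring responsibilities for an adult? no. So the claimant is not a Supervised Resident.
Under rule 5: the claimant is available for work? yes; or the claimant's partner is not in remunerative employment? yes. So the claimant is an Authorised Claimant.
Under rule 1: the claimant's partner is in remunerative employment? no; and the claimant is not in receipt of a qualifying disability payment? no. So the claimant is not a Protected Person.
Under rule 9: not an Authorised Claimant (rule 5)? no; Protected Person (rule 1)? no; the claimant is habitually resident in the territory? no — 0 of 3 hold (need ≥2) → not satisfied.
Under rule 3: the claimant is not a full-time student? no; or the claimant has no caring responsibilities for an adult? yes. So the claimant is a Class-K Case.
Under rule 6: not a Class-R Beneficiary (rule 9)? yes; or not a Class-K Case (rule 3)? no. So the claimant is a Relevant Person.
Under rule 2: Supervised Resident (rule 8)? no; and Relevant Person (rule 6)? yes. So the claimant is not a Primary Household.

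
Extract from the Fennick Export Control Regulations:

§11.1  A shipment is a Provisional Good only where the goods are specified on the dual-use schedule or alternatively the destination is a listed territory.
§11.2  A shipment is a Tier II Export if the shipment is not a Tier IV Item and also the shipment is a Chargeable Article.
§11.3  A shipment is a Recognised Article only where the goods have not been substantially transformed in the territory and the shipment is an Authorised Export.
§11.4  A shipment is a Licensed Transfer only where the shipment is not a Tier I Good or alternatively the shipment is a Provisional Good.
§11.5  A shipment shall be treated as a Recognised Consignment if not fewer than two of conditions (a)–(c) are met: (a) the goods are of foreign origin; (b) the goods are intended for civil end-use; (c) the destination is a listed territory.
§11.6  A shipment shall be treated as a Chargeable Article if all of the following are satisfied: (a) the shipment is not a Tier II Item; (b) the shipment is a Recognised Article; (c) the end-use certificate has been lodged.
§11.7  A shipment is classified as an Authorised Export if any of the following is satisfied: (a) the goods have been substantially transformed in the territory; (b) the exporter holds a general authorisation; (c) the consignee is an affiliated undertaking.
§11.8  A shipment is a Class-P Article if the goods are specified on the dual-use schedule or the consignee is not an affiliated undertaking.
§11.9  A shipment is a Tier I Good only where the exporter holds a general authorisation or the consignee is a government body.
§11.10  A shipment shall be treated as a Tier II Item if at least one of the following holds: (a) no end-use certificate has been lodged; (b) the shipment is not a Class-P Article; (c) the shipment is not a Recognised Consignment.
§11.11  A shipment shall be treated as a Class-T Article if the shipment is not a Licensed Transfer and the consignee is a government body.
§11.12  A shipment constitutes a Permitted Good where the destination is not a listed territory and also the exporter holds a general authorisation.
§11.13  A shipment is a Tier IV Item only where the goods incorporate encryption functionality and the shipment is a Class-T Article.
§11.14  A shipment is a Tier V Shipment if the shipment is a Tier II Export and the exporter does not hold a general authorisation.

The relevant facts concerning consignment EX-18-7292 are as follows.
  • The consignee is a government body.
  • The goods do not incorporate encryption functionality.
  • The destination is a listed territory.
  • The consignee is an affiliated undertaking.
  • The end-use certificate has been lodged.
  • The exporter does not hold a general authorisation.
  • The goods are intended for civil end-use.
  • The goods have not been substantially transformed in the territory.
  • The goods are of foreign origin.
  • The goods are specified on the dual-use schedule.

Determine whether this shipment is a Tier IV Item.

Under §11.9: the exporter holds a general authorisation? no; or the consignee is a government body? yes. So the shipment is a Tier I Good.
Under §11.1: the goods are specified on the dual-use schedule? yes; or the destination is a listed territory? yes. So the shipment is a Provisional Good.
Under §11.4: not a Tier I Good (§11.9)? no; or Provisional Good (§11.1)? yes. So the shipment is a Licensed Transfer.
Under §11.11: not a Licensed Transfer (§11.4)? no; and the consignee is a government body? yes. So the shipment is not a Class-T Article.
Under §11.13: the goods incorporate encryption functionality? no; and Class-T Article (§11.11)? no. So the shipment is not a Tier IV Item.

No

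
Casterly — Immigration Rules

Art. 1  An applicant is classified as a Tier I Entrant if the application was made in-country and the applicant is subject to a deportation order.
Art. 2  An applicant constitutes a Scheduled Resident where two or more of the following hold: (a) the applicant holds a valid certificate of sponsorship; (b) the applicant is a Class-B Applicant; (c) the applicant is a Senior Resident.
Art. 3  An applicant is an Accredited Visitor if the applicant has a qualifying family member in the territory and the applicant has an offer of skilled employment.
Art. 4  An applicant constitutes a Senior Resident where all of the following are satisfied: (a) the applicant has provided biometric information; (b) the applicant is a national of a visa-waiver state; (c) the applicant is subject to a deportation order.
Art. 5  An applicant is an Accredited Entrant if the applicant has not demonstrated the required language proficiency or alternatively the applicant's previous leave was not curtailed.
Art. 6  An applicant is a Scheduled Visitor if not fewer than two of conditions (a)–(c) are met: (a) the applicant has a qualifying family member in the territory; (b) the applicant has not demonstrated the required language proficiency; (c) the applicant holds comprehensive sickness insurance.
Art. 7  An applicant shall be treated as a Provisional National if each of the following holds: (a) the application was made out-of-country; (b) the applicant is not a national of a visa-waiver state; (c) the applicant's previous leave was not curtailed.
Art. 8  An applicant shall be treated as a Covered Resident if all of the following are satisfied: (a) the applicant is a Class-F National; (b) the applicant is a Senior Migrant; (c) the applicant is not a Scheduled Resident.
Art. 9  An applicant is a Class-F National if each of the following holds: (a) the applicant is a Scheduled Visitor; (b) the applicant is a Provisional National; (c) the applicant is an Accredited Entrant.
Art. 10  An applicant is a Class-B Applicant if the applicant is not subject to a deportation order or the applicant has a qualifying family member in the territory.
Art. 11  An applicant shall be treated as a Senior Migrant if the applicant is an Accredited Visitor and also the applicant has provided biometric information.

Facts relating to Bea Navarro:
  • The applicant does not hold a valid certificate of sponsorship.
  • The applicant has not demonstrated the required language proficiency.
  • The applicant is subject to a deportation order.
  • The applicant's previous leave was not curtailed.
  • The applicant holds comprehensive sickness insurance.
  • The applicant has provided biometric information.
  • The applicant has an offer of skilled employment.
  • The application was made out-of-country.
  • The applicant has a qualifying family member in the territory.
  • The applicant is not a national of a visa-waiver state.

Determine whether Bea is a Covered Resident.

Yes

Under article 6: the applicant has a qualifying family member in the territory? yes; the applicant has not demonstrated the required language proficiency? yes; the applicant holds comprehensive sickness insurance? yes — 3 of 3 hold (need ≥2) → satisfied.
Under article 7: the application was made out-of-country? yes; and the applicant is not a national of a visa-waiver state? yes; and the applicant's previous leave was not curtailed? yes. So the applicant is a Provisional National.
Under article 5: the applicant has not demonstrated the required language proficiency? yes; or the applicant's previous leave was not curtailed? yes. So the applicant is an Accredited Entrant.
Under article 9: Scheduled Visitor (article 6)? yes; and Provisional National (article 7)? yes; and Accredited Entrant (article 5)? yes. So the applicant is a Class-F National.
Under article 3: the applicant has a qualifying family member in the territory? yes; and the applicant has an offer of skilled employment? yes. So the applicant is an Accredited Visitor.
Under article 11: Accredited Visitor (article 3)? yes; and the applicant has provided biometric information? yes. So the applicant is a Senior Migrant.
Under article 10: the applicant is not subject to a deportation order? no; or the applicant has a qualifying family member in the territory? yes. So the applicant is a Class-B Applicant.
Under article 4: the applicant has provided biometric information? yes; and the applicant is a national of a visa-waiver state? no; and the applicant is subject to a deportation order? yes. So the applicant is not a Senior Resident.
Under article 2: the applicant holds a valid certificate of sponsorship? no; Class-B Applicant (article 10)? yes; Senior Resident (article 4)? no — 1 of 3 hold (need ≥2) → not satisfied.
Under article 8: Class-F National (article 9)? yes; and Senior Migrant (article 11)? yes; and not a Scheduled Resident (article 2)? yes. So the applicant is a Covered Resident.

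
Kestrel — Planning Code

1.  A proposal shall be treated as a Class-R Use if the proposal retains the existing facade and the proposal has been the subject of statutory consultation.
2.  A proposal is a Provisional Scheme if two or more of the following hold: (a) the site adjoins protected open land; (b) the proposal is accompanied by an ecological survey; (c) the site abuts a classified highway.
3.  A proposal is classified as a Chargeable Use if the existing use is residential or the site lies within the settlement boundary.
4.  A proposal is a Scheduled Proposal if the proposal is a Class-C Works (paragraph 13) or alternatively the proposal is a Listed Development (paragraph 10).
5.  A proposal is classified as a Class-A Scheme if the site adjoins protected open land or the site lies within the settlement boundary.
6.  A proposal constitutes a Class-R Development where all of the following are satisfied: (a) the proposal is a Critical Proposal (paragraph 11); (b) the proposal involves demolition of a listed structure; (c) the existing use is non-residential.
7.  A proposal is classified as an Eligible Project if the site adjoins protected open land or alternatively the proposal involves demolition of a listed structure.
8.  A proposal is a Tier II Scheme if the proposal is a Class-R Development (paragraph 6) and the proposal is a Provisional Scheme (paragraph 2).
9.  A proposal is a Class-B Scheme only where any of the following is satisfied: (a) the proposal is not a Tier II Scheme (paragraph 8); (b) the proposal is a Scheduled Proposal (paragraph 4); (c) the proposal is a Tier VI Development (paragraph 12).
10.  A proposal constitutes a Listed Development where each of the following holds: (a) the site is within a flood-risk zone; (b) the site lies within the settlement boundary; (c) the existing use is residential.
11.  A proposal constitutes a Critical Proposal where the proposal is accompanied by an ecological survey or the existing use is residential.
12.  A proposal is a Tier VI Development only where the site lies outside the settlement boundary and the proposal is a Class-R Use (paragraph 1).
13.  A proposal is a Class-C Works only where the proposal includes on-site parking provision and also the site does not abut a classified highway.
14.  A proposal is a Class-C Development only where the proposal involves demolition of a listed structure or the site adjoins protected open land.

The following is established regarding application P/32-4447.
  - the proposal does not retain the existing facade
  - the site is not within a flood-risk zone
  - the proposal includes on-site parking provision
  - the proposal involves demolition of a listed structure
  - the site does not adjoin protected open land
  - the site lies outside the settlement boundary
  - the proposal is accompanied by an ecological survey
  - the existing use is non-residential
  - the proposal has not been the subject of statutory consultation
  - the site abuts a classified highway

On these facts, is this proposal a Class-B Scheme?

Under paragraph 11: the proposal is accompanied by an ecological survey? yes; or the existing use is residential? no. So the proposal is a Critical Proposal.
Under paragraph 6: Critical Proposal (paragraph 11)? yes; and the proposal involves demolition of a listed structure? yes; and the existing use is non-residential? yes. So the proposal is a Class-R Development.
Under paragraph 2: the site adjoins protected open land? no; the proposal is accompanied by an ecological survey? yes; the site abuts a classified highway? yes — 2 of 3 hold (need ≥2) → satisfied.
Under paragraph 8: Class-R Development (paragraph 6)? yes; and Provisional Scheme (paragraph 2)? yes. So the proposal is a Tier II Scheme.
Under paragraph 13: the proposal includes on-site parking provision? yes; and the site does not abut a classified highway? no. So the proposal is not a Class-C Works.
Under paragraph 10: the site is within a flood-risk zone? no; and the site lies within the settlement boundary? no; and the existing use is residential? no. So the proposal is not a Listed Development.
Under paragraph 4: Class-C Works (paragraph 13)? no; or Listed Development (paragraph 10)? no. So the proposal is not a Scheduled Proposal.
Under paragraph 1: the proposal retains the existing facade? no; and the proposal has been the subject of statutory consultation? no. So the proposal is not a Class-R Use.
Under paragraph 12: the site lies outside the settlement boundary? yes; and Class-R Use (paragraph 1)? no. So the proposal is not a Tier VI Development.
Under paragraph 9: not a Tier II Scheme (paragraph 8)? no; or Scheduled Proposal (paragraph 4)? no; or Tier VI Development (paragraph 12)? no. So the proposal is not a Class-B Scheme.

No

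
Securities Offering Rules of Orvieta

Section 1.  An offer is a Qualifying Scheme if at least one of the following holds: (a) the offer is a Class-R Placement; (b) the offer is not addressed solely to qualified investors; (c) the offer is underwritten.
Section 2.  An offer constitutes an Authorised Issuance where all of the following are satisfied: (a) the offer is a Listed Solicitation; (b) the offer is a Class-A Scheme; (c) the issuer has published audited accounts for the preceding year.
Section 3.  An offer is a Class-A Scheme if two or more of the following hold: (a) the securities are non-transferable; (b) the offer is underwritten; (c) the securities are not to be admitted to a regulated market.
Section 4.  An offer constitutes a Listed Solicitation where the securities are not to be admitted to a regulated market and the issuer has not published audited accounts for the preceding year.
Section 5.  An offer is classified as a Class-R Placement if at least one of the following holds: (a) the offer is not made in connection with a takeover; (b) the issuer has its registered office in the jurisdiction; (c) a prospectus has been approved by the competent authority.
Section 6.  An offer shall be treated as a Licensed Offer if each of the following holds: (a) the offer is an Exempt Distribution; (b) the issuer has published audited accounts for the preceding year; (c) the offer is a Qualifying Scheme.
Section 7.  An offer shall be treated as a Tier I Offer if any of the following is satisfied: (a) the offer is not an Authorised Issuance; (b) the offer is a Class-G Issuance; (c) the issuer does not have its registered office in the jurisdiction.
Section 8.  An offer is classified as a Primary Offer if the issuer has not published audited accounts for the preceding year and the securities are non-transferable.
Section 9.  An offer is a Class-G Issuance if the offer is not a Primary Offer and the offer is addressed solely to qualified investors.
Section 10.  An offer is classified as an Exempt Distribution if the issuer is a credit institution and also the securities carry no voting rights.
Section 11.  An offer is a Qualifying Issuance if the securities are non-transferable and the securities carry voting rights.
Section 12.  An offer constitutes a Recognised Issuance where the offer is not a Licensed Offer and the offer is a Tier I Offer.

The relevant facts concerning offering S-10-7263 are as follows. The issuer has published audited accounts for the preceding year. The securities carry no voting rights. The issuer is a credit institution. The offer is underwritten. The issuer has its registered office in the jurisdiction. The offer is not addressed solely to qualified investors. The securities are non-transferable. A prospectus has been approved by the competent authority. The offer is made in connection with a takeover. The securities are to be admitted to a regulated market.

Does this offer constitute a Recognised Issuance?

section 10 — Exempt Distribution: [the issuer is a credit institution? yes] AND [the securities carry no voting rights? yes] → satisfied.
section 5 — Class-R Placement: [the offer is not made in connection with a takeover? no] OR [the issuer has its registered office in the jurisdiction? yes] OR [a prospectus has been approved by the competent authority? yes] → satisfied.
section 1 — Qualifying Scheme: [Class-R Placement (section 5)? yes] OR [the offer is not addressed solely to qualified investors? yes] OR [the offer is underwritten? yes] → satisfied.
section 6 — Licensed Offer: [Exempt Distribution (section 10)? yes] AND [the issuer has published audited accounts for the preceding year? yes] AND [Qualifying Scheme (section 1)? yes] → satisfied.
section 4 — Listed Solicitation: [the securities are not to be admitted to a regulated market? no] AND [the issuer has not published audited accounts for the preceding year? no] → not satisfied.
section 3 — Class-A Scheme: the securities are non-transferable? yes; the offer is underwritten? yes; the securities are not to be admitted to a regulated market? no — 2 of 3 hold (need ≥2) → satisfied.
section 2 — Authorised Issuance: [Listed Solicitation (section 4)? no] AND [Class-A Scheme (section 3)? yes] AND [the issuer has published audited accounts for the preceding year? yes] → not satisfied.
section 8 — Primary Offer: [the issuer has not published audited accounts for the preceding year? no] AND [the securities are non-transferable? yes] → not satisfied.
section 9 — Class-G Issuance: [not a Primary Offer (section 8)? yes] AND [the offer is addressed solely to qualified investors? no] → not satisfied.
section 7 — Tier I Offer: [not an Authorised Issuance (section 2)? yes] OR [Class-G Issuance (section 9)? no] OR [the issuer does not have its registered office in the jurisdiction? no] → satisfied.
section 12 — Recognised Issuance: [not a Licensed Offer (section 6)? no] AND [Tier I Offer (section 7)? yes] → not satisfied.

No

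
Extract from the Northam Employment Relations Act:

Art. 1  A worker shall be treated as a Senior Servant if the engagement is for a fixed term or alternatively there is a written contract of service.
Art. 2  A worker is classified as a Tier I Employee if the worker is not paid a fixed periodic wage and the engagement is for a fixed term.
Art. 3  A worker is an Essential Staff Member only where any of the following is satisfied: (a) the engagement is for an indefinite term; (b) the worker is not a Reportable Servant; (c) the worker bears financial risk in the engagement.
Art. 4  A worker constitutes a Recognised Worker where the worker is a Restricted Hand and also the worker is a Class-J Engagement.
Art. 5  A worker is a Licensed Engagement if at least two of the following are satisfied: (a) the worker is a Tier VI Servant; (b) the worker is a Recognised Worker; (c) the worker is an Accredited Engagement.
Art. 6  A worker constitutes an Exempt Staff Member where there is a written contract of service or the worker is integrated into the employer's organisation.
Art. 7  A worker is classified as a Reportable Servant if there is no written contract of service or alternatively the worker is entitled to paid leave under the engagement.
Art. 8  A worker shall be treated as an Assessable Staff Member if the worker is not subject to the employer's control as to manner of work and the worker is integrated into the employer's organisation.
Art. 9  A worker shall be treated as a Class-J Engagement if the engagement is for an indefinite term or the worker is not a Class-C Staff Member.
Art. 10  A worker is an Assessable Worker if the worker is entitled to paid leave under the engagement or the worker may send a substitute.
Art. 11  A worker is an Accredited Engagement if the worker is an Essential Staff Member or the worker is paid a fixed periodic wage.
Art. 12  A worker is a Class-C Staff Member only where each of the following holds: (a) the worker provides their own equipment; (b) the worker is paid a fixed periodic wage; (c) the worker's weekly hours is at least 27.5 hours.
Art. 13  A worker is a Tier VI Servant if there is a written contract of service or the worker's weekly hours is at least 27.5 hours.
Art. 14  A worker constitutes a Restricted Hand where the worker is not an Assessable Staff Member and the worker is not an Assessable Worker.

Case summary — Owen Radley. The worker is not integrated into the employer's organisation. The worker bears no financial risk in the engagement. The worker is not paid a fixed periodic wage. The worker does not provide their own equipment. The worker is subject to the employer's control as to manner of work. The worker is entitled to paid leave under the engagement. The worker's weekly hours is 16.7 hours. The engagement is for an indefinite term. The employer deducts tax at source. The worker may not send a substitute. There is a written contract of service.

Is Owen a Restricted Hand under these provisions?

No

article 8 — Assessable Staff Member: [the worker is not subject to the employer's control as to manner of work? no] AND [the worker is integrated into the employer's organisation? no] → not satisfied.
article 10 — Assessable Worker: [the worker is entitled to paid leave under the engagement? yes] OR [the worker may send a substitute? no] → satisfied.
article 14 — Restricted Hand: [not an Assessable Staff Member (article 8)? yes] AND [not an Assessable Worker (article 10)? no] → not satisfied.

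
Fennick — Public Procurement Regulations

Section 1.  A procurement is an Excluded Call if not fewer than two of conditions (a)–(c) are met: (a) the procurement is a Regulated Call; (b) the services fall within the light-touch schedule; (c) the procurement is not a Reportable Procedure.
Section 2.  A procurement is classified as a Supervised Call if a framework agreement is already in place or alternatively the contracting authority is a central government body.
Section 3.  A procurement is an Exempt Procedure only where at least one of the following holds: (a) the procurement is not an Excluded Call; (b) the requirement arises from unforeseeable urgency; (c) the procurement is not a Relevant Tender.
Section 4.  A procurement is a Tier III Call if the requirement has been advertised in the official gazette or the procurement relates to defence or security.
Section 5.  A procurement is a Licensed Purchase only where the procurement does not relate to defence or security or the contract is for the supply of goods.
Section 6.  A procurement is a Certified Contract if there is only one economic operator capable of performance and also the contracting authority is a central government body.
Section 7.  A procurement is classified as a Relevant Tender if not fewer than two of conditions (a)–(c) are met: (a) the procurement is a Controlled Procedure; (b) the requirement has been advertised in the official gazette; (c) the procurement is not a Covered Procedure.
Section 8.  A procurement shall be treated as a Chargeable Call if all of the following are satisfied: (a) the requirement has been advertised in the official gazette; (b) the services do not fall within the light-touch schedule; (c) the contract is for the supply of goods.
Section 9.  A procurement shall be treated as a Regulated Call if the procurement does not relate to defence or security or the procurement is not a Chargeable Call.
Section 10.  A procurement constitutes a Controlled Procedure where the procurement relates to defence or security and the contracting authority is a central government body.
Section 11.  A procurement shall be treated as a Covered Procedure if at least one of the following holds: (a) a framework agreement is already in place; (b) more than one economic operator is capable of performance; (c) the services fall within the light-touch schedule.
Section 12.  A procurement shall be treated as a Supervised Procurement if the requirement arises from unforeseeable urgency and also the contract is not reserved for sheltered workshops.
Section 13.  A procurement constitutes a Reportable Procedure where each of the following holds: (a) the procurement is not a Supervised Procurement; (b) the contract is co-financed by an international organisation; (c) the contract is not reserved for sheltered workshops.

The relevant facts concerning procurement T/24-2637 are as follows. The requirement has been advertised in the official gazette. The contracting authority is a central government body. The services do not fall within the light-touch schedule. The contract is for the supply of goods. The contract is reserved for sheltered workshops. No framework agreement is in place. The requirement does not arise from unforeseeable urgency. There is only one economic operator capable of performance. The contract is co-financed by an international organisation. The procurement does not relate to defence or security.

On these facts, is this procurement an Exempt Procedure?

No

Under section 8: the requirement has been advertised in the official gazette? yes; and the services do not fall within the light-touch schedule? yes; and the contract is for the supply of goods? yes. So the procurement is a Chargeable Call.
Under section 9: the procurement does not relate to defence or security? yes; or not a Chargeable Call (section 8)? no. So the procurement is a Regulated Call.
Under section 12: the requirement arises from unforeseeable urgency? no; and the contract is not reserved for sheltered workshops? no. So the procurement is not a Supervised Procurement.
Under section 13: not a Supervised Procurement (section 12)? yes; and the contract is co-financed by an international organisation? yes; and the contract is not reserved for sheltered workshops? no. So the procurement is not a Reportable Procedure.
Under section 1: Regulated Call (section 9)? yes; the services fall within the light-touch schedule? no; not a Reportable Procedure (section 13)? yes — 2 of 3 hold (need ≥2) → satisfied.
Under section 10: the procurement relates to defence or security? no; and the contracting authority is a central government body? yes. So the procurement is not a Controlled Procedure.
Under section 11: a framework agreement is already in place? no; or more than one economic operator is capable of performance? no; or the services fall within the light-touch schedule? no. So the procurement is not a Covered Procedure.
Under section 7: Controlled Procedure (section 10)? no; the requirement has been advertised in the official gazette? yes; not a Covered Procedure (section 11)? yes — 2 of 3 hold (need ≥2) → satisfied.
Under section 3: not an Excluded Call (section 1)? no; or the requirement arises from unforeseeable urgency? no; or not a Relevant Tender (section 7)? no. So the procurement is not an Exempt Procedure.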